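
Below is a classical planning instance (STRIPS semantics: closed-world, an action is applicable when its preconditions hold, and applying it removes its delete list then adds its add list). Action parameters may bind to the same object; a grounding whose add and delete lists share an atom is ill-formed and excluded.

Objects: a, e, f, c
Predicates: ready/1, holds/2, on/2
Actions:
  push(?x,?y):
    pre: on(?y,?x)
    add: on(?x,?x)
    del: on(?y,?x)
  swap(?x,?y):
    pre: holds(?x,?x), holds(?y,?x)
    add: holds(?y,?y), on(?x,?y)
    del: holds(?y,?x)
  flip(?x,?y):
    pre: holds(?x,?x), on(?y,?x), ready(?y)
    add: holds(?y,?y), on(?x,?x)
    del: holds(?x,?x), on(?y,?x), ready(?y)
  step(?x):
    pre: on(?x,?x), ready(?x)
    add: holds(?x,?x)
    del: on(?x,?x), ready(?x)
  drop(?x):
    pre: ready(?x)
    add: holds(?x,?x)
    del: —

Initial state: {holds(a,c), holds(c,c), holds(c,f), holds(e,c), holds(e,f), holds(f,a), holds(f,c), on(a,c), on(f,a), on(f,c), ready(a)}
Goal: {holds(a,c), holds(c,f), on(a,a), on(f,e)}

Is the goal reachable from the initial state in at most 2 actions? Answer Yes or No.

No

1. push(a,f)  →  {holds(a,c), holds(c,c), holds(c,f), holds(e,c), holds(e,f), holds(f,a), holds(f,c), on(a,a), on(a,c), on(f,c), ready(a)}
2. swap(c,f)  →  {holds(a,c), holds(c,c), holds(c,f), holds(e,c), holds(e,f), holds(f,a), holds(f,f), on(a,a), on(a,c), on(c,f), on(f,c), ready(a)}
3. swap(f,e)  →  {holds(a,c), holds(c,c), holds(c,f), holds(e,c), holds(e,e), holds(f,a), holds(f,f), on(a,a), on(a,c), on(c,f), on(f,c), on(f,e), ready(a)}
optimal plan length = 3; 3 > 2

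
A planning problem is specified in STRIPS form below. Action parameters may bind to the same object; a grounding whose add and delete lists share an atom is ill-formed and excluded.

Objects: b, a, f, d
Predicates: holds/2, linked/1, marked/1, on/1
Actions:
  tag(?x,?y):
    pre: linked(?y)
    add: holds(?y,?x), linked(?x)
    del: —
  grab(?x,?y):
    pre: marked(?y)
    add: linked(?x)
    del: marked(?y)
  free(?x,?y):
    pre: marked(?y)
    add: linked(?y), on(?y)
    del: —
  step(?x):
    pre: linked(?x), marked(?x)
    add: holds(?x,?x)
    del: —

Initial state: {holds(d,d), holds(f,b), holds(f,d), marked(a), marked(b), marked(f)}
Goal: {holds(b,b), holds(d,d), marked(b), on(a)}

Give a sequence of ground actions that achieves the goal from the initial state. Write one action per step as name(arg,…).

grab(b,f); tag(b,b); free(b,a)

1. grab(b,f)  →  {holds(d,d), holds(f,b), holds(f,d), linked(b), marked(a), marked(b)}
2. tag(b,b)  →  {holds(b,b), holds(d,d), holds(f,b), holds(f,d), linked(b), marked(a), marked(b)}
3. free(b,a)  →  {holds(b,b), holds(d,d), holds(f,b), holds(f,d), linked(a), linked(b), marked(a), marked(b), on(a)}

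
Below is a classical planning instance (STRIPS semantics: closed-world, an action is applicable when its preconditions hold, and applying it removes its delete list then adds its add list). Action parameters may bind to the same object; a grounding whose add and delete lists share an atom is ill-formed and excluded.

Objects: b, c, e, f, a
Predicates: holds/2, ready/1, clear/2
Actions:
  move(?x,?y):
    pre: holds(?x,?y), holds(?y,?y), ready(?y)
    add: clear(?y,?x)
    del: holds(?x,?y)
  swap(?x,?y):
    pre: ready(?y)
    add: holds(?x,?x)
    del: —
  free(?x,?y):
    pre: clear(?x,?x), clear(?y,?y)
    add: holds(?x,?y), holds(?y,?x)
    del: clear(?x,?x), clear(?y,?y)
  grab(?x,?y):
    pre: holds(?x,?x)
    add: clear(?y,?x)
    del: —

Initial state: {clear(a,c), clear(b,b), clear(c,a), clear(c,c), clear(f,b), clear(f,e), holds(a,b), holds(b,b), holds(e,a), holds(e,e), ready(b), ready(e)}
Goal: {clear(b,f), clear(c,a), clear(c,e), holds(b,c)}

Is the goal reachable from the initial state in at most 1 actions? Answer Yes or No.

1. swap(f,b)  →  {clear(a,c), clear(b,b), clear(c,a), clear(c,c), clear(f,b), clear(f,e), holds(a,b), holds(b,b), holds(e,a), holds(e,e), holds(f,f), ready(b), ready(e)}
2. free(b,c)  →  {clear(a,c), clear(c,a), clear(f,b), clear(f,e), holds(a,b), holds(b,b), holds(b,c), holds(c,b), holds(e,a), holds(e,e), holds(f,f), ready(b), ready(e)}
3. grab(e,c)  →  {clear(a,c), clear(c,a), clear(c,e), clear(f,b), clear(f,e), holds(a,b), holds(b,b), holds(b,c), holds(c,b), holds(e,a), holds(e,e), holds(f,f), ready(b), ready(e)}
4. grab(f,b)  →  {clear(a,c), clear(b,f), clear(c,a), clear(c,e), clear(f,b), clear(f,e), holds(a,b), holds(b,b), holds(b,c), holds(c,b), holds(e,a), holds(e,e), holds(f,f), ready(b), ready(e)}
optimal plan length = 4; 4 > 1

No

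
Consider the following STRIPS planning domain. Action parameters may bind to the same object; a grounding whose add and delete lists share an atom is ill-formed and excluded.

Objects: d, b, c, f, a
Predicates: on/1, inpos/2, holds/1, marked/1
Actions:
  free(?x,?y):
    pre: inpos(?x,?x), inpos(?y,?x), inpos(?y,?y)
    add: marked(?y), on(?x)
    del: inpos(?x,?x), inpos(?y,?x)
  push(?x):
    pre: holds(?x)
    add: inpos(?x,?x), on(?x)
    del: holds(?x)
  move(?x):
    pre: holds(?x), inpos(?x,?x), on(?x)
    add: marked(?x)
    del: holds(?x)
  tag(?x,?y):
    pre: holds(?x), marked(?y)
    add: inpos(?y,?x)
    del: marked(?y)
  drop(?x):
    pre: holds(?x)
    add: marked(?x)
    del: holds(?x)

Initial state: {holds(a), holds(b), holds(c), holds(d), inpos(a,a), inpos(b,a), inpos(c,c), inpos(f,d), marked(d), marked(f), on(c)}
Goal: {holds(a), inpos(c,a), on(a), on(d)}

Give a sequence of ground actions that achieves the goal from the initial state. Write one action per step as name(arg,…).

free(c,c); free(a,a); push(d); tag(a,c)

1. free(c,c)  →  {holds(a), holds(b), holds(c), holds(d), inpos(a,a), inpos(b,a), inpos(f,d), marked(c), marked(d), marked(f), on(c)}
2. free(a,a)  →  {holds(a), holds(b), holds(c), holds(d), inpos(b,a), inpos(f,d), marked(a), marked(c), marked(d), marked(f), on(a), on(c)}
3. push(d)  →  {holds(a), holds(b), holds(c), inpos(b,a), inpos(d,d), inpos(f,d), marked(a), marked(c), marked(d), marked(f), on(a), on(c), on(d)}
4. tag(a,c)  →  {holds(a), holds(b), holds(c), inpos(b,a), inpos(c,a), inpos(d,d), inpos(f,d), marked(a), marked(d), marked(f), on(a), on(c), on(d)}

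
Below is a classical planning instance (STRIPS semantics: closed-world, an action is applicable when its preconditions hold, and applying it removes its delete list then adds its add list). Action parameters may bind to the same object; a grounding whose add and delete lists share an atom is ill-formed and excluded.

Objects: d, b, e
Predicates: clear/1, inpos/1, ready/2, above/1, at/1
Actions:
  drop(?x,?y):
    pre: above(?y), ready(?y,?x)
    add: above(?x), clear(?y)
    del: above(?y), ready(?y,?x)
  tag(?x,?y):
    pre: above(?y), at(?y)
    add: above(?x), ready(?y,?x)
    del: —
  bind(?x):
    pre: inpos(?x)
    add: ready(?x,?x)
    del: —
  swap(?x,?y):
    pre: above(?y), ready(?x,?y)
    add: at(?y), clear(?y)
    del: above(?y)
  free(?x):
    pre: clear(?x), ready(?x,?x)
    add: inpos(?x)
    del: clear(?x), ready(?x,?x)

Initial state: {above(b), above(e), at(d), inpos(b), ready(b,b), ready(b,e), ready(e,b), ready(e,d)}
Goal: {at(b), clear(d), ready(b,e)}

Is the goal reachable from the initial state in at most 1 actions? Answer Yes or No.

No

1. drop(d,e)  →  {above(b), above(d), at(d), clear(e), inpos(b), ready(b,b), ready(b,e), ready(e,b)}
2. tag(d,d)  →  {above(b), above(d), at(d), clear(e), inpos(b), ready(b,b), ready(b,e), ready(d,d), ready(e,b)}
3. swap(d,d)  →  {above(b), at(d), clear(d), clear(e), inpos(b), ready(b,b), ready(b,e), ready(d,d), ready(e,b)}
4. swap(b,b)  →  {at(b), at(d), clear(b), clear(d), clear(e), inpos(b), ready(b,b), ready(b,e), ready(d,d), ready(e,b)}
optimal plan length = 4; 4 > 1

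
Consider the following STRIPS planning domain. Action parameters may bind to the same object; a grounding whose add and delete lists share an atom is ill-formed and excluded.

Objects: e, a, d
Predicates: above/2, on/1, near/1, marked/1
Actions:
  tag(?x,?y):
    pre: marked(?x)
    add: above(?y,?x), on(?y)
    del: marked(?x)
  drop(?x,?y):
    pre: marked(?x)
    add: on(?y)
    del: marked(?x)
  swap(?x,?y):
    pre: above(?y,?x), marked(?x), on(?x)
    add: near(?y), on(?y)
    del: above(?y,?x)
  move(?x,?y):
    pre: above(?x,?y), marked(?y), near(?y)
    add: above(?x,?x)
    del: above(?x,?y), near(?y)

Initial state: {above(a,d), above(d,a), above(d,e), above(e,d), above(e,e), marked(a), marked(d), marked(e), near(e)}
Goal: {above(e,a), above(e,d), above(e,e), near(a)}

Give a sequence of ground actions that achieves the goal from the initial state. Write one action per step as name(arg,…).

tag(e,d); tag(a,e); swap(d,a)

1. tag(e,d)  →  {above(a,d), above(d,a), above(d,e), above(e,d), above(e,e), marked(a), marked(d), near(e), on(d)}
2. tag(a,e)  →  {above(a,d), above(d,a), above(d,e), above(e,a), above(e,d), above(e,e), marked(d), near(e), on(d), on(e)}
3. swap(d,a)  →  {above(d,a), above(d,e), above(e,a), above(e,d), above(e,e), marked(d), near(a), near(e), on(a), on(d), on(e)}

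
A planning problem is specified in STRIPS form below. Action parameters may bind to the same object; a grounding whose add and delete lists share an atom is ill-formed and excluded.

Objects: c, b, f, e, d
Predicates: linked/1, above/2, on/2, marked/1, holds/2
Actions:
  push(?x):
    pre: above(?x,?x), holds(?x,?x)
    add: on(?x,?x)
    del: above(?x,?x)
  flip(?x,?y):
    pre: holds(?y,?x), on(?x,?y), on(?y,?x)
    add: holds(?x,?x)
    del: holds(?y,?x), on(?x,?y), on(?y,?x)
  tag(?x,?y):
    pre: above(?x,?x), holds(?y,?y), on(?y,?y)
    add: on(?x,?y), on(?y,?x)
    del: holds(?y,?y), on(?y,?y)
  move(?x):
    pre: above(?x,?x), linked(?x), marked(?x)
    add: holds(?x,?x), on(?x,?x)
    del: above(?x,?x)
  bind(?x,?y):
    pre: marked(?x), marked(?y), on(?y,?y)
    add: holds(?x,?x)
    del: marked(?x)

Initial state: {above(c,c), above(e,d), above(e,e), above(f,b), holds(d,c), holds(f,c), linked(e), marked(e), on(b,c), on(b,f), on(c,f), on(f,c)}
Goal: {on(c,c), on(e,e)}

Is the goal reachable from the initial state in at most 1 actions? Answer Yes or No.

1. flip(c,f)  →  {above(c,c), above(e,d), above(e,e), above(f,b), holds(c,c), holds(d,c), linked(e), marked(e), on(b,c), on(b,f)}
2. push(c)  →  {above(e,d), above(e,e), above(f,b), holds(c,c), holds(d,c), linked(e), marked(e), on(b,c), on(b,f), on(c,c)}
3. move(e)  →  {above(e,d), above(f,b), holds(c,c), holds(d,c), holds(e,e), linked(e), marked(e), on(b,c), on(b,f), on(c,c), on(e,e)}
optimal plan length = 3; 3 > 1

No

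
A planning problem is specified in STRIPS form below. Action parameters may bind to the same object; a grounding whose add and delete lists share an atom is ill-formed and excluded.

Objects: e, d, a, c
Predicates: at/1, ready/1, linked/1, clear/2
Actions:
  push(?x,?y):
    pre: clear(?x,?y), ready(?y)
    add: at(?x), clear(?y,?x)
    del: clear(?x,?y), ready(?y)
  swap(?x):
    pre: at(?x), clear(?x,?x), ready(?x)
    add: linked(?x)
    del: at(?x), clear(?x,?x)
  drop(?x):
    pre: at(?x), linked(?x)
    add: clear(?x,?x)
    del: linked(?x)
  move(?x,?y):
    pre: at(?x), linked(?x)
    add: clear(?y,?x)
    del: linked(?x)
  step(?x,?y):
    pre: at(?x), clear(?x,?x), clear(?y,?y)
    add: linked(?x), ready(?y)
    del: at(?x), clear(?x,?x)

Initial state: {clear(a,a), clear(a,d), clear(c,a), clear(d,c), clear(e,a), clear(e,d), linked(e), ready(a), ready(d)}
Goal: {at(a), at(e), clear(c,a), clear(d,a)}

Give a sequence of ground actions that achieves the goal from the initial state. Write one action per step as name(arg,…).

push(e,a); push(a,d)

1. push(e,a)  →  {at(e), clear(a,a), clear(a,d), clear(a,e), clear(c,a), clear(d,c), clear(e,d), linked(e), ready(d)}
2. push(a,d)  →  {at(a), at(e), clear(a,a), clear(a,e), clear(c,a), clear(d,a), clear(d,c), clear(e,d), linked(e)}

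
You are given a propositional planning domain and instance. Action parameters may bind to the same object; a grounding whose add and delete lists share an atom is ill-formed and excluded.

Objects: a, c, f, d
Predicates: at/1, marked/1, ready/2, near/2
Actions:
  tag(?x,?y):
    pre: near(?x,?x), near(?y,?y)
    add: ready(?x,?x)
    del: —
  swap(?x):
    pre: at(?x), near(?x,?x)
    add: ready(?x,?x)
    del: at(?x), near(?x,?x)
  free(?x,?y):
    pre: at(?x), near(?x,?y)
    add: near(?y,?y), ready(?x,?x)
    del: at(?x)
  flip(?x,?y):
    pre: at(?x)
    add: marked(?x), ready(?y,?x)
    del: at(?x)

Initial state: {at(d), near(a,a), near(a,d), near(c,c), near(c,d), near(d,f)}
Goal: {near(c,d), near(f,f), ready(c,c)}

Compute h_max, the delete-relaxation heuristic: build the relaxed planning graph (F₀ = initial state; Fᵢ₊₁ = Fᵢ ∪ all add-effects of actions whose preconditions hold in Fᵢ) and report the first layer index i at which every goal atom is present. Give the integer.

1

F0 = init (6 atoms)
F1 = F0 ∪ {marked(d), near(f,f), ready(a,a), ready(a,d), ready(c,c), ready(c,d), ready(d,d), ready(f,d)}  (14 atoms)
goal ⊆ F1  ⇒  h_max = 1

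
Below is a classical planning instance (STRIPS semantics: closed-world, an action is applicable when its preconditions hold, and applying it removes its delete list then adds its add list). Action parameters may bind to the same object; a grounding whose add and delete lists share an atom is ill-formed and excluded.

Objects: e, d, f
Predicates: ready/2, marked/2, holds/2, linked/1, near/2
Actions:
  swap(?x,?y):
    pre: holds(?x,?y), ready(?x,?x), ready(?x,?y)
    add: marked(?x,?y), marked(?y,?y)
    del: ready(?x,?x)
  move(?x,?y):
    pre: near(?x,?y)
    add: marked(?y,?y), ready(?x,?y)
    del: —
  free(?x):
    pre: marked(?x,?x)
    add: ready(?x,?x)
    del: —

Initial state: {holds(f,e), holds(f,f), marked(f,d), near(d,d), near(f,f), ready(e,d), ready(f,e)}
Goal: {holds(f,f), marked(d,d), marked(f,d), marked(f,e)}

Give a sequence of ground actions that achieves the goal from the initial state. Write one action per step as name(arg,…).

1. move(d,d)  →  {holds(f,e), holds(f,f), marked(d,d), marked(f,d), near(d,d), near(f,f), ready(d,d), ready(e,d), ready(f,e)}
2. move(f,f)  →  {holds(f,e), holds(f,f), marked(d,d), marked(f,d), marked(f,f), near(d,d), near(f,f), ready(d,d), ready(e,d), ready(f,e), ready(f,f)}
3. swap(f,e)  →  {holds(f,e), holds(f,f), marked(d,d), marked(e,e), marked(f,d), marked(f,e), marked(f,f), near(d,d), near(f,f), ready(d,d), ready(e,d), ready(f,e)}

move(d,d); move(f,f); swap(f,e)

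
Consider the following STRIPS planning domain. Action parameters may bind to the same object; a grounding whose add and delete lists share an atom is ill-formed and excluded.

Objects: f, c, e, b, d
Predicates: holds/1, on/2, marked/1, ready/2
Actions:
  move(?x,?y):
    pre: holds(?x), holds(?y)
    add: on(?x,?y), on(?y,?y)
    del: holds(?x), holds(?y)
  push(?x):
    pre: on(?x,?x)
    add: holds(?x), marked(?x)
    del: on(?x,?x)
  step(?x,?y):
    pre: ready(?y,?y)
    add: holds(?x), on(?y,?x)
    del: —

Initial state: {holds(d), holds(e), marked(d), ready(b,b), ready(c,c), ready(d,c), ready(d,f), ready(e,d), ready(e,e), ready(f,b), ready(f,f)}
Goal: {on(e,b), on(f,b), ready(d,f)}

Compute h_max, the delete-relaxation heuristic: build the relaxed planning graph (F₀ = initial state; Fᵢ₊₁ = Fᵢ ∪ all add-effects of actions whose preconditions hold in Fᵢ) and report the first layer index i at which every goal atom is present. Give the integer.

1

F0 = init (11 atoms)
F1 = F0 ∪ {holds(b), holds(c), holds(f), on(b,b), on(b,c), on(b,d), on(b,e), on(b,f), on(c,b), on(c,c), on(c,d), on(c,e), on(c,f), on(d,d), on(d,e), on(e,b), on(e,c), on(e,d), on(e,e), on(e,f), on(f,b), on(f,c), on(f,d), on(f,e), on(f,f)}  (36 atoms)
goal ⊆ F1  ⇒  h_max = 1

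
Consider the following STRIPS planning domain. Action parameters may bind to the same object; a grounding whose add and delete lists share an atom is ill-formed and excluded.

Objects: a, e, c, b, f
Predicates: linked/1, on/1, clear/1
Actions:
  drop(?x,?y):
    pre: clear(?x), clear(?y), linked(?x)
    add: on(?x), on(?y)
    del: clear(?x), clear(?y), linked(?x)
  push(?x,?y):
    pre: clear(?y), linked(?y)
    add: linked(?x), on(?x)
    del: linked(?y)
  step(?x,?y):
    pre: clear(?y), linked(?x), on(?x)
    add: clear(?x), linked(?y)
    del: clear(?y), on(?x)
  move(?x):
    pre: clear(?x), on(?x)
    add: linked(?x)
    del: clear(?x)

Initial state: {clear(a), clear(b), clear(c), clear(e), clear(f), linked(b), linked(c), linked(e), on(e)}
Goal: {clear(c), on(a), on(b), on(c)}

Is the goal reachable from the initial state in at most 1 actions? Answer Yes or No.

No

1. drop(b,a)  →  {clear(c), clear(e), clear(f), linked(c), linked(e), on(a), on(b), on(e)}
2. push(c,e)  →  {clear(c), clear(e), clear(f), linked(c), on(a), on(b), on(c), on(e)}
optimal plan length = 2; 2 > 1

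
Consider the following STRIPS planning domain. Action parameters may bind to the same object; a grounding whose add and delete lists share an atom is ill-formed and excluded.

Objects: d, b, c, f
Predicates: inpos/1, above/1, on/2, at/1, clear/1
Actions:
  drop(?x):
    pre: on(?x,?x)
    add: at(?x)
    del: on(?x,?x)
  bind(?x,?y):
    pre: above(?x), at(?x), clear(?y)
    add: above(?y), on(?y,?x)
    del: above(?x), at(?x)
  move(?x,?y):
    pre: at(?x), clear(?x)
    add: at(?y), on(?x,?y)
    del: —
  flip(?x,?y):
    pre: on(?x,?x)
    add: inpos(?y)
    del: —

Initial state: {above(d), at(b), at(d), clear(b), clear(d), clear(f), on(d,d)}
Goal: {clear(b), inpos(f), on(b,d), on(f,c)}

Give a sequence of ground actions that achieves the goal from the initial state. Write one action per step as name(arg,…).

1. bind(d,b)  →  {above(b), at(b), clear(b), clear(d), clear(f), on(b,d), on(d,d)}
2. move(b,f)  →  {above(b), at(b), at(f), clear(b), clear(d), clear(f), on(b,d), on(b,f), on(d,d)}
3. move(f,c)  →  {above(b), at(b), at(c), at(f), clear(b), clear(d), clear(f), on(b,d), on(b,f), on(d,d), on(f,c)}
4. flip(d,f)  →  {above(b), at(b), at(c), at(f), clear(b), clear(d), clear(f), inpos(f), on(b,d), on(b,f), on(d,d), on(f,c)}

bind(d,b); move(b,f); move(f,c); flip(d,f)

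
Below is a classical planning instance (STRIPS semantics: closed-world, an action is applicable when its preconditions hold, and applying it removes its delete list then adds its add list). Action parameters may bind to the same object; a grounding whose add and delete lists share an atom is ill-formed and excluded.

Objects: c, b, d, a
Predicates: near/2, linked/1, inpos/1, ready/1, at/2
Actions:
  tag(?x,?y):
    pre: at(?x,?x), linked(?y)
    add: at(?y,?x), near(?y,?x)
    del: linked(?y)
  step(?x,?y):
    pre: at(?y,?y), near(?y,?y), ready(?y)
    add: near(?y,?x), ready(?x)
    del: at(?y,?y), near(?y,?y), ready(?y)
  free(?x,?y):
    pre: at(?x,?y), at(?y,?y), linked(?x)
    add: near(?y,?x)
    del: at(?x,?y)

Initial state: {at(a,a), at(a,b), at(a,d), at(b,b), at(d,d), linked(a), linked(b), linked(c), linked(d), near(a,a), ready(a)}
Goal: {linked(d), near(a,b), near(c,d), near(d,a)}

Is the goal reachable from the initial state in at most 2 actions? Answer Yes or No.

1. tag(d,c)  →  {at(a,a), at(a,b), at(a,d), at(b,b), at(c,d), at(d,d), linked(a), linked(b), linked(d), near(a,a), near(c,d), ready(a)}
2. step(b,a)  →  {at(a,b), at(a,d), at(b,b), at(c,d), at(d,d), linked(a), linked(b), linked(d), near(a,b), near(c,d), ready(b)}
3. free(a,d)  →  {at(a,b), at(b,b), at(c,d), at(d,d), linked(a), linked(b), linked(d), near(a,b), near(c,d), near(d,a), ready(b)}
optimal plan length = 3; 3 > 2

No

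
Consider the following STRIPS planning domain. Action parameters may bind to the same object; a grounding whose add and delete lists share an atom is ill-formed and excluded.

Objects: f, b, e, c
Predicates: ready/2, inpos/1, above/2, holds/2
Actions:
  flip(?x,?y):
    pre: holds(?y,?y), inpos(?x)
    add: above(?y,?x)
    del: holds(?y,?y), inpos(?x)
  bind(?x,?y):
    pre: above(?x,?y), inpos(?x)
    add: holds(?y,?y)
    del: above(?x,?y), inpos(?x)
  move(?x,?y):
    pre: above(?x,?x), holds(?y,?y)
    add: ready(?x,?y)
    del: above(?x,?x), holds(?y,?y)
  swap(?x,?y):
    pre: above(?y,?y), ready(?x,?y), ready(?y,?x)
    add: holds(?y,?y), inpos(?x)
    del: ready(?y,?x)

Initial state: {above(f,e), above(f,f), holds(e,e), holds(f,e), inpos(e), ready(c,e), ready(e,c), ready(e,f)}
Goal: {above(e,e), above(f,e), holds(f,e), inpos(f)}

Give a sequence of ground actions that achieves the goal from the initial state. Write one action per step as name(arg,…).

1. flip(e,e)  →  {above(e,e), above(f,e), above(f,f), holds(f,e), ready(c,e), ready(e,c), ready(e,f)}
2. swap(c,e)  →  {above(e,e), above(f,e), above(f,f), holds(e,e), holds(f,e), inpos(c), ready(c,e), ready(e,f)}
3. move(f,e)  →  {above(e,e), above(f,e), holds(f,e), inpos(c), ready(c,e), ready(e,f), ready(f,e)}
4. swap(f,e)  →  {above(e,e), above(f,e), holds(e,e), holds(f,e), inpos(c), inpos(f), ready(c,e), ready(f,e)}

flip(e,e); swap(c,e); move(f,e); swap(f,e)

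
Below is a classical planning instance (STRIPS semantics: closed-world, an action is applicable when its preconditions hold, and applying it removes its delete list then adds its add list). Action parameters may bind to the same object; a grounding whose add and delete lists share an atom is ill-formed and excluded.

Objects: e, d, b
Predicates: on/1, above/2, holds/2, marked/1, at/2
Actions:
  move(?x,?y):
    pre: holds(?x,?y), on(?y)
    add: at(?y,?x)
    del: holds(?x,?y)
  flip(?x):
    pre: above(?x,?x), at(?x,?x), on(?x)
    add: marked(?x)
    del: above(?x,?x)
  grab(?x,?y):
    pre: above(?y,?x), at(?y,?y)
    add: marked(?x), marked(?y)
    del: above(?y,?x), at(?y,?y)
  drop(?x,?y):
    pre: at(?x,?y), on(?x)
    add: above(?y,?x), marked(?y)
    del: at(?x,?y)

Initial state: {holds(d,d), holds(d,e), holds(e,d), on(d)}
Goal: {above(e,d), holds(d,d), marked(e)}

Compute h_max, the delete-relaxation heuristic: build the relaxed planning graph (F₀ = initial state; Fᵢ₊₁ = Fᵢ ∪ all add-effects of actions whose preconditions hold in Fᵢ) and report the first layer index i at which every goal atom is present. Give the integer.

2

F0 = init (4 atoms)
F1 = F0 ∪ {at(d,d), at(d,e)}  (6 atoms)
F2 = F1 ∪ {above(d,d), above(e,d), marked(d), marked(e)}  (10 atoms)
goal ⊆ F2  ⇒  h_max = 2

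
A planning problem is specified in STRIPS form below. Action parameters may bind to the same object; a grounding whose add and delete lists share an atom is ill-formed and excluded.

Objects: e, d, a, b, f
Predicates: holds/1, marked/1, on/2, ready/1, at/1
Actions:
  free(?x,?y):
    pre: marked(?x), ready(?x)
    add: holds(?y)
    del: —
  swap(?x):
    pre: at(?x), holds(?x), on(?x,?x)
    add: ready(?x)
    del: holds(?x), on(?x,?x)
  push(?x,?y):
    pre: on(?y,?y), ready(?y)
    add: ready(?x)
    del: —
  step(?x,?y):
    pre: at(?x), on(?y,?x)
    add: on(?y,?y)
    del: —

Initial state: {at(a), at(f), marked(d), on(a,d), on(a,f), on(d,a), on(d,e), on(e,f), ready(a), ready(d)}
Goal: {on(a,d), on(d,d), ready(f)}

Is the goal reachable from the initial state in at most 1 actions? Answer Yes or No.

1. step(a,d)  →  {at(a), at(f), marked(d), on(a,d), on(a,f), on(d,a), on(d,d), on(d,e), on(e,f), ready(a), ready(d)}
2. push(f,d)  →  {at(a), at(f), marked(d), on(a,d), on(a,f), on(d,a), on(d,d), on(d,e), on(e,f), ready(a), ready(d), ready(f)}
optimal plan length = 2; 2 > 1

No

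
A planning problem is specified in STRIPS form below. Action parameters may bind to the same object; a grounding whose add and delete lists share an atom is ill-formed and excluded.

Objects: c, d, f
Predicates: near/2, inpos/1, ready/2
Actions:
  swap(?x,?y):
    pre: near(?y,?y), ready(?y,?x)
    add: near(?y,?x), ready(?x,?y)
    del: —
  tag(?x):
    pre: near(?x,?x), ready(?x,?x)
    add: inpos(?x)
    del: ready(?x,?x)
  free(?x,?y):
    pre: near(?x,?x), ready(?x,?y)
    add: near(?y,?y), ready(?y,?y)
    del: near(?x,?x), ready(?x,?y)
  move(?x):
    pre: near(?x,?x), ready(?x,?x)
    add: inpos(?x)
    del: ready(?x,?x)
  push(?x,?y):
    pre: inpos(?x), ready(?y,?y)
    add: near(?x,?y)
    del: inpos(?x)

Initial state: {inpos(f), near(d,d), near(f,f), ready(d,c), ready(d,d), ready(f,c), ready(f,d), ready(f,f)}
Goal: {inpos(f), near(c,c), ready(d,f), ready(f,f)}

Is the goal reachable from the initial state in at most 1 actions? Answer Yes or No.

1. swap(d,f)  →  {inpos(f), near(d,d), near(f,d), near(f,f), ready(d,c), ready(d,d), ready(d,f), ready(f,c), ready(f,d), ready(f,f)}
2. free(d,c)  →  {inpos(f), near(c,c), near(f,d), near(f,f), ready(c,c), ready(d,d), ready(d,f), ready(f,c), ready(f,d), ready(f,f)}
optimal plan length = 2; 2 > 1

No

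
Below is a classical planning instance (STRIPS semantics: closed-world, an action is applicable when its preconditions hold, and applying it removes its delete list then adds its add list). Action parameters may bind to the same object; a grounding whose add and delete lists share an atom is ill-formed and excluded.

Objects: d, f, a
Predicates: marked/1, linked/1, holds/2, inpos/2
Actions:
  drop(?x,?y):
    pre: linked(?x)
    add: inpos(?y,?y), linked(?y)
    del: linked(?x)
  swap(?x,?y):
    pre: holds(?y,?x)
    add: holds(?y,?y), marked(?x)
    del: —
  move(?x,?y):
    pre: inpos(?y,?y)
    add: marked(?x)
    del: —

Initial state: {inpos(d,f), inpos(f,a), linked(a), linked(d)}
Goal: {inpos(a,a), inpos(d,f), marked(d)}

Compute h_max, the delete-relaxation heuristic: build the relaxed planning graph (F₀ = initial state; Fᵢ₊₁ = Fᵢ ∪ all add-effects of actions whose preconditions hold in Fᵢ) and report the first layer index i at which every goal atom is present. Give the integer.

F0 = init (4 atoms)
F1 = F0 ∪ {inpos(a,a), inpos(d,d), inpos(f,f), linked(f)}  (8 atoms)
F2 = F1 ∪ {marked(a), marked(d), marked(f)}  (11 atoms)
goal ⊆ F2  ⇒  h_max = 2

2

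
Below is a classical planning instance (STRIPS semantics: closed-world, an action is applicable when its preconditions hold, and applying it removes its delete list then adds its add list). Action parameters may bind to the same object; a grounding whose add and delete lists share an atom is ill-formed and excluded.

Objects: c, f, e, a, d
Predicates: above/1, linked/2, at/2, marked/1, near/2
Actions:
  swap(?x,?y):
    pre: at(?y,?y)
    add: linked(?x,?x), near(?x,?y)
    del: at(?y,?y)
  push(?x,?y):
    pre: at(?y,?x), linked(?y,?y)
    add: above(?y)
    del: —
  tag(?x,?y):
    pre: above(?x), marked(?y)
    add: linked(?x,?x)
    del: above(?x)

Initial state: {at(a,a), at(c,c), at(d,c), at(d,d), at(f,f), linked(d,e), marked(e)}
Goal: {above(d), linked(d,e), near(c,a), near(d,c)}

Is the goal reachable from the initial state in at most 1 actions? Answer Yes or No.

No

1. swap(c,a)  →  {at(c,c), at(d,c), at(d,d), at(f,f), linked(c,c), linked(d,e), marked(e), near(c,a)}
2. swap(d,c)  →  {at(d,c), at(d,d), at(f,f), linked(c,c), linked(d,d), linked(d,e), marked(e), near(c,a), near(d,c)}
3. push(c,d)  →  {above(d), at(d,c), at(d,d), at(f,f), linked(c,c), linked(d,d), linked(d,e), marked(e), near(c,a), near(d,c)}
optimal plan length = 3; 3 > 1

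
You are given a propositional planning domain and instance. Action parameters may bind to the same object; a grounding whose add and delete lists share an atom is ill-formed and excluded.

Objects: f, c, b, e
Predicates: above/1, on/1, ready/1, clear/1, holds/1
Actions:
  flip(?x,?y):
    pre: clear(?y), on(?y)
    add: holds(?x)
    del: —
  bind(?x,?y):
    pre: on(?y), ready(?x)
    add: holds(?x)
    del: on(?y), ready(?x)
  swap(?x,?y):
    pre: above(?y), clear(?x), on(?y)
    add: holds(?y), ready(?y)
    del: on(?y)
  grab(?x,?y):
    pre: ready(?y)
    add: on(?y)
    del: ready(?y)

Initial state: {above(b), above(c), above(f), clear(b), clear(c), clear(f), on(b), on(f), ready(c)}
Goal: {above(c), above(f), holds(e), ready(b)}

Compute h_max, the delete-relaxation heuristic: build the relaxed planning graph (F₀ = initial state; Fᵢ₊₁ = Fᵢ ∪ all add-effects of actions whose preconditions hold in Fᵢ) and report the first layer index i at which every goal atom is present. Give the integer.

F0 = init (9 atoms)
F1 = F0 ∪ {holds(b), holds(c), holds(e), holds(f), on(c), ready(b), ready(f)}  (16 atoms)
goal ⊆ F1  ⇒  h_max = 1

1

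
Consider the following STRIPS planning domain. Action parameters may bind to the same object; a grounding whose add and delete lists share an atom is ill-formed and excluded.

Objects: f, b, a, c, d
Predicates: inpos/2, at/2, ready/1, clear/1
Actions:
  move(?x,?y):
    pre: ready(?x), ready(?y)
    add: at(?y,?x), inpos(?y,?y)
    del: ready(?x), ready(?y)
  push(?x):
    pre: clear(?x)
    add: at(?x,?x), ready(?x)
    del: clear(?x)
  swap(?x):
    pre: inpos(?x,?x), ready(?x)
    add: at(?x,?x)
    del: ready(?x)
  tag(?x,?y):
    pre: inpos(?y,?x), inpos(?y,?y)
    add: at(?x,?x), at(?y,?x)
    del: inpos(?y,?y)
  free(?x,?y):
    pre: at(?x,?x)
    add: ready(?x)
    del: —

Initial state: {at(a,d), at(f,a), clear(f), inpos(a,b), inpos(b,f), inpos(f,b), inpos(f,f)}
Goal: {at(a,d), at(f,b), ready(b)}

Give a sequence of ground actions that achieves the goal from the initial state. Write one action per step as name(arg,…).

1. tag(b,f)  →  {at(a,d), at(b,b), at(f,a), at(f,b), clear(f), inpos(a,b), inpos(b,f), inpos(f,b)}
2. free(b,f)  →  {at(a,d), at(b,b), at(f,a), at(f,b), clear(f), inpos(a,b), inpos(b,f), inpos(f,b), ready(b)}

tag(b,f); free(b,f)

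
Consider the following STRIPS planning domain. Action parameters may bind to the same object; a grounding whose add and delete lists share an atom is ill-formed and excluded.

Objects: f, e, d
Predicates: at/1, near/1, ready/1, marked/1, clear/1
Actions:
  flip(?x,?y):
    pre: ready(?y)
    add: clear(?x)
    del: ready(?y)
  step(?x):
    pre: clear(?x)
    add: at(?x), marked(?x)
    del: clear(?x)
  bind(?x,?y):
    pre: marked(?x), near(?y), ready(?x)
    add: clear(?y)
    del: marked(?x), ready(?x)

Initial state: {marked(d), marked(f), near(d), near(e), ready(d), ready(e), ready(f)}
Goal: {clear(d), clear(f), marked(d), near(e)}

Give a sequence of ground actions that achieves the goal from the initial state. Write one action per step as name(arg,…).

flip(f,f); flip(d,e)

1. flip(f,f)  →  {clear(f), marked(d), marked(f), near(d), near(e), ready(d), ready(e)}
2. flip(d,e)  →  {clear(d), clear(f), marked(d), marked(f), near(d), near(e), ready(d)}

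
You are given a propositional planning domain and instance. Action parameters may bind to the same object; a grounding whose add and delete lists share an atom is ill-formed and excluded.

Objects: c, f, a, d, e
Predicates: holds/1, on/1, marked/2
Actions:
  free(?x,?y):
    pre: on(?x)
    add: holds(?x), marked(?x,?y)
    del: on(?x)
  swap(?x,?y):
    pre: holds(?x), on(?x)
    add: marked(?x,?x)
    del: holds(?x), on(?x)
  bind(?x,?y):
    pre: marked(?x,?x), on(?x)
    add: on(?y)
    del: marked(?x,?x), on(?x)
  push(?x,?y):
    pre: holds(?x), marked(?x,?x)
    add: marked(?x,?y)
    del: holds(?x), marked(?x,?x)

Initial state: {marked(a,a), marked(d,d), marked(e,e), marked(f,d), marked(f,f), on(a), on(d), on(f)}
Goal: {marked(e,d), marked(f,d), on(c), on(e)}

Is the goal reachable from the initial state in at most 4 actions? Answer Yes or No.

Yes

1. bind(f,c)  →  {marked(a,a), marked(d,d), marked(e,e), marked(f,d), on(a), on(c), on(d)}
2. bind(a,e)  →  {marked(d,d), marked(e,e), marked(f,d), on(c), on(d), on(e)}
3. free(e,d)  →  {holds(e), marked(d,d), marked(e,d), marked(e,e), marked(f,d), on(c), on(d)}
4. bind(d,e)  →  {holds(e), marked(e,d), marked(e,e), marked(f,d), on(c), on(e)}
optimal plan length = 4; 4 ≤ 4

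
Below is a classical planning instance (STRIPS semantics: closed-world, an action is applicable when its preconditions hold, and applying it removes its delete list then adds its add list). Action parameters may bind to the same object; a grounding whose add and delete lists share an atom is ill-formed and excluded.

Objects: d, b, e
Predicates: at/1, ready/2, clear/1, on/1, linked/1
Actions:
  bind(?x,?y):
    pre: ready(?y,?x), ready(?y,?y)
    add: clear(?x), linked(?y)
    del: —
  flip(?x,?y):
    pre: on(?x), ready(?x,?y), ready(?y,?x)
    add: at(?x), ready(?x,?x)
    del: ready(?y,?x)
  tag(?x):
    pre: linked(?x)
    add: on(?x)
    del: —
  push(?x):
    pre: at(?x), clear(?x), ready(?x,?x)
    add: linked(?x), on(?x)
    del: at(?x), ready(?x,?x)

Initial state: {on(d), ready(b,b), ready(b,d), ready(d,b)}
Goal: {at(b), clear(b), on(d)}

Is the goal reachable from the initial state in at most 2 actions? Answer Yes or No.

No

1. bind(b,b)  →  {clear(b), linked(b), on(d), ready(b,b), ready(b,d), ready(d,b)}
2. tag(b)  →  {clear(b), linked(b), on(b), on(d), ready(b,b), ready(b,d), ready(d,b)}
3. flip(b,d)  →  {at(b), clear(b), linked(b), on(b), on(d), ready(b,b), ready(b,d)}
optimal plan length = 3; 3 > 2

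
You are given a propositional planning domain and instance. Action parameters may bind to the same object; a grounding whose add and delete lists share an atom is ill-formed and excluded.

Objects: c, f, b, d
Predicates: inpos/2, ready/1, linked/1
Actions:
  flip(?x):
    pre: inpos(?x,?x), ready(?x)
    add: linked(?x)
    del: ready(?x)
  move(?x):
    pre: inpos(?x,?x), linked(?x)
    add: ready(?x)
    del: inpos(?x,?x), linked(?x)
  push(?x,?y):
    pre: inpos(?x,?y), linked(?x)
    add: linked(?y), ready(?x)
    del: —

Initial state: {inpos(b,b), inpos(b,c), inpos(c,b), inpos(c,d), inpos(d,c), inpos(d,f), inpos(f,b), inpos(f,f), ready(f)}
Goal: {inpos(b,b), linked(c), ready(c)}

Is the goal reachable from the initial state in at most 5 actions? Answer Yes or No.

1. flip(f)  →  {inpos(b,b), inpos(b,c), inpos(c,b), inpos(c,d), inpos(d,c), inpos(d,f), inpos(f,b), inpos(f,f), linked(f)}
2. push(f,b)  →  {inpos(b,b), inpos(b,c), inpos(c,b), inpos(c,d), inpos(d,c), inpos(d,f), inpos(f,b), inpos(f,f), linked(b), linked(f), ready(f)}
3. push(b,c)  →  {inpos(b,b), inpos(b,c), inpos(c,b), inpos(c,d), inpos(d,c), inpos(d,f), inpos(f,b), inpos(f,f), linked(b), linked(c), linked(f), ready(b), ready(f)}
4. push(c,b)  →  {inpos(b,b), inpos(b,c), inpos(c,b), inpos(c,d), inpos(d,c), inpos(d,f), inpos(f,b), inpos(f,f), linked(b), linked(c), linked(f), ready(b), ready(c), ready(f)}
optimal plan length = 4; 4 ≤ 5

Yes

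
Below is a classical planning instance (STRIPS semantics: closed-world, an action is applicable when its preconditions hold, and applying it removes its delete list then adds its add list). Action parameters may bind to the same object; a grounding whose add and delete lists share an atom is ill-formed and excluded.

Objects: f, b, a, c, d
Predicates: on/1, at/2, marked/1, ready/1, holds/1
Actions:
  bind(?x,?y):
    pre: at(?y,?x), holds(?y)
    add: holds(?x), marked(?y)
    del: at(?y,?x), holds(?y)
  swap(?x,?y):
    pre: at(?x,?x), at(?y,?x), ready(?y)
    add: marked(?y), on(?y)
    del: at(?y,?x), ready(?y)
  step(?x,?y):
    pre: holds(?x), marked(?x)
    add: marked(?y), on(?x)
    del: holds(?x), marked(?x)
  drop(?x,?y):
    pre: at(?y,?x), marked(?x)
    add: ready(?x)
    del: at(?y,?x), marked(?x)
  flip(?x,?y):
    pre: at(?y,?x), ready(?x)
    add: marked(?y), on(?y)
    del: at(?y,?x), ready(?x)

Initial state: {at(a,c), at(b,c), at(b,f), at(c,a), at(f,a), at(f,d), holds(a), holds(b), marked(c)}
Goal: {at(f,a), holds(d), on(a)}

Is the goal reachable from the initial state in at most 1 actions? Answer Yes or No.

1. bind(f,b)  →  {at(a,c), at(b,c), at(c,a), at(f,a), at(f,d), holds(a), holds(f), marked(b), marked(c)}
2. bind(d,f)  →  {at(a,c), at(b,c), at(c,a), at(f,a), holds(a), holds(d), marked(b), marked(c), marked(f)}
3. drop(c,b)  →  {at(a,c), at(c,a), at(f,a), holds(a), holds(d), marked(b), marked(f), ready(c)}
4. flip(c,a)  →  {at(c,a), at(f,a), holds(a), holds(d), marked(a), marked(b), marked(f), on(a)}
optimal plan length = 4; 4 > 1

No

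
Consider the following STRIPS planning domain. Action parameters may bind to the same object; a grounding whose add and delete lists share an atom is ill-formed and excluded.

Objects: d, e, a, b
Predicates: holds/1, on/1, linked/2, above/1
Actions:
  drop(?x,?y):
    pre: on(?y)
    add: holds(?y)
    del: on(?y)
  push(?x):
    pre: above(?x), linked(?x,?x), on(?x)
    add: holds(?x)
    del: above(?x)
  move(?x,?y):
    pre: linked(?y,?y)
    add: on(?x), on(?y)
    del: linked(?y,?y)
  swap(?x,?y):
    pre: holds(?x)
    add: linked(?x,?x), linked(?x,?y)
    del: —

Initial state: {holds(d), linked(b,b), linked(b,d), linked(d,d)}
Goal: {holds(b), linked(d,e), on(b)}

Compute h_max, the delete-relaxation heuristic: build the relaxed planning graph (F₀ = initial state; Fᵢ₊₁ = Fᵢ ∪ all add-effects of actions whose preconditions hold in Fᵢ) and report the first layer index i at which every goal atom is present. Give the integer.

2

F0 = init (4 atoms)
F1 = F0 ∪ {linked(d,a), linked(d,b), linked(d,e), on(a), on(b), on(d), on(e)}  (11 atoms)
F2 = F1 ∪ {holds(a), holds(b), holds(e)}  (14 atoms)
goal ⊆ F2  ⇒  h_max = 2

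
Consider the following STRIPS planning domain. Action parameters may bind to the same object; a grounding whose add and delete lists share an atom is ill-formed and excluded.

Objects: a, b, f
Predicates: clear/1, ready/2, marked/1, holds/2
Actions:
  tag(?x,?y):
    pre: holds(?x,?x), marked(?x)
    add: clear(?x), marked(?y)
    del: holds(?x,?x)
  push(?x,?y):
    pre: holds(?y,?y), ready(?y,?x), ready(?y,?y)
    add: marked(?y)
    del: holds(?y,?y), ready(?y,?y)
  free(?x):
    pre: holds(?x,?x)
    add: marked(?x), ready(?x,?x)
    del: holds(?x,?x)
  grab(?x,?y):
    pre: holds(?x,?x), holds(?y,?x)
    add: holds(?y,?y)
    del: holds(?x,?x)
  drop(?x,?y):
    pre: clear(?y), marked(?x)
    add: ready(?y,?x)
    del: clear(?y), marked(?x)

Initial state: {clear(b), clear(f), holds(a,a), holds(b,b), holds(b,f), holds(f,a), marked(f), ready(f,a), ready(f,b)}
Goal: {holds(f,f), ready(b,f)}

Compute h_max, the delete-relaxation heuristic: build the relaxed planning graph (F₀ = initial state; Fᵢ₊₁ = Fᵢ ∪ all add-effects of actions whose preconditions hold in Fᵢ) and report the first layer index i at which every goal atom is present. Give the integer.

F0 = init (9 atoms)
F1 = F0 ∪ {holds(f,f), marked(a), marked(b), ready(a,a), ready(b,b), ready(b,f), ready(f,f)}  (16 atoms)
goal ⊆ F1  ⇒  h_max = 1

1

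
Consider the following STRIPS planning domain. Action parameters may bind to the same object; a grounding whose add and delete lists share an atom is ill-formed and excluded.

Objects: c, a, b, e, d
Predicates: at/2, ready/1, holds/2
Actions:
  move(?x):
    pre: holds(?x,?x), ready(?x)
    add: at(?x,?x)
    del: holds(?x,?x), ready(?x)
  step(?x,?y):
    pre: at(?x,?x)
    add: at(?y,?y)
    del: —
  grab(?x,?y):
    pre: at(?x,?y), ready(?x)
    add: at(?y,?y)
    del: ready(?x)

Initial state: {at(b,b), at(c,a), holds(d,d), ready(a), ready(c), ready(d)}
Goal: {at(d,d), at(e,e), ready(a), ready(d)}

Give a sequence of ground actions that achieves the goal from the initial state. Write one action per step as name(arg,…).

step(b,e); step(b,d)

1. step(b,e)  →  {at(b,b), at(c,a), at(e,e), holds(d,d), ready(a), ready(c), ready(d)}
2. step(b,d)  →  {at(b,b), at(c,a), at(d,d), at(e,e), holds(d,d), ready(a), ready(c), ready(d)}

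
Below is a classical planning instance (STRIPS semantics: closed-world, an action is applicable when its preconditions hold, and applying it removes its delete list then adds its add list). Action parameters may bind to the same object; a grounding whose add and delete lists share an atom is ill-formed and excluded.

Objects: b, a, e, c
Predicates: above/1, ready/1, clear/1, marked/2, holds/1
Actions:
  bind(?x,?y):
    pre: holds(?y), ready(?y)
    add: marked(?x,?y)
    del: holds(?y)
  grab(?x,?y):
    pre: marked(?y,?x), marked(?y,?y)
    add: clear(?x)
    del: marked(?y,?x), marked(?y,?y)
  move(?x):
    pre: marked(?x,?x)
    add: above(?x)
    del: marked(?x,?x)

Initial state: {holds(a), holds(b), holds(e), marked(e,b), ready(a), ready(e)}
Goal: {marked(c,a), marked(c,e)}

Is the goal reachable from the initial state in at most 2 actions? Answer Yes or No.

Yes

1. bind(c,a)  →  {holds(b), holds(e), marked(c,a), marked(e,b), ready(a), ready(e)}
2. bind(c,e)  →  {holds(b), marked(c,a), marked(c,e), marked(e,b), ready(a), ready(e)}
optimal plan length = 2; 2 ≤ 2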